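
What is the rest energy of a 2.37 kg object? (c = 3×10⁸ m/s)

c² = (3×10⁸)² = 9.000×10¹⁶ m²/s²
E₀ = mc² = 2.37 × 9.000×10¹⁶ = 2.133×10¹⁷ J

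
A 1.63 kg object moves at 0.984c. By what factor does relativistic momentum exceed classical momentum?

p_rel = γmv, p_class = mv
Ratio = γ = 1/√(1 - 0.984²) = 5.613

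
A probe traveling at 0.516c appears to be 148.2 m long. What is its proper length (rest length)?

Contracted length L = 148.2 m
γ = 1/√(1 - 0.516²) = 1.1674
L₀ = γL = 1.1674 × 148.2 = 173.0 m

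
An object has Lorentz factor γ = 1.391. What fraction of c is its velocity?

From γ = 1/√(1 - v²/c²):
1/γ² = 1/1.391² = 0.5168
v²/c² = 1 - 0.5168 = 0.4832
v/c = √(0.4832) = 0.6951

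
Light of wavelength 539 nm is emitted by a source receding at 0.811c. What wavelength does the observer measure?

β = 0.811
Wavelength Doppler factor = √(1.811/0.189) = √(9.582) = 3.095
λ_obs = 539 × 3.095 = 1668 nm (redshift)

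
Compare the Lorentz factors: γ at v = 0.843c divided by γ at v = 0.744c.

γ₁ = 1/√(1 - 0.843²) = 1.859
γ₂ = 1/√(1 - 0.744²) = 1.497
γ₁/γ₂ = 1.859/1.497 = 1.242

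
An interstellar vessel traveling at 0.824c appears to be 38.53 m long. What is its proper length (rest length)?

Contracted length L = 38.53 m
γ = 1/√(1 - 0.824²) = 1.7649
L₀ = γL = 1.7649 × 38.53 = 68.00 m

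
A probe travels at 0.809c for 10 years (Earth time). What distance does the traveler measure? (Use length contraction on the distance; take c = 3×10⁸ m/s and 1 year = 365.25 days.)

Earth distance: d = v × t = 0.809c × 10 yr = 7.6590×10¹⁶ m
γ = 1.7012
d' = d/γ = 7.6590×10¹⁶/1.7012 = 4.502×10¹⁶ m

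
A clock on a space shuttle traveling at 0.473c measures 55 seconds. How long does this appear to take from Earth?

Proper time Δt₀ = 55 seconds
γ = 1/√(1 - 0.473²) = 1.13499
Δt = γΔt₀ = 1.13499 × 55 = 62.42 seconds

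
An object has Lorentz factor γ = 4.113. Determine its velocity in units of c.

From γ = 1/√(1 - v²/c²):
1/γ² = 1/4.113² = 0.05911
v²/c² = 1 - 0.05911 = 0.9409
v/c = √(0.9409) = 0.9700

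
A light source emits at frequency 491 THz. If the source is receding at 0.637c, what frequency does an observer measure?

β = v/c = 0.637
(1-β)/(1+β) = 0.363/1.637 = 0.2217
Doppler factor = √(0.2217) = 0.4709
f_obs = 491 × 0.4709 = 231.2 THz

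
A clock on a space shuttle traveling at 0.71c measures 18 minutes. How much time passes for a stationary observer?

Proper time Δt₀ = 18 minutes
γ = 1/√(1 - 0.71²) = 1.420
Δt = γΔt₀ = 1.420 × 18 = 25.56 minutes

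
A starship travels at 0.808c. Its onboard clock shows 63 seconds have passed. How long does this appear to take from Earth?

Proper time Δt₀ = 63 seconds
γ = 1/√(1 - 0.808²) = 1.697
Δt = γΔt₀ = 1.697 × 63 = 106.9 seconds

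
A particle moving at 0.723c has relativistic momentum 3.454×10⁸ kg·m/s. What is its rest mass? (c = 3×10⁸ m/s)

γ = 1/√(1 - 0.723²) = 1.4475
v = 0.723 × 3×10⁸ = 2.169×10⁸ m/s
m = p/(γv) = 3.454×10⁸/(1.4475 × 2.169×10⁸) = 1.100 kg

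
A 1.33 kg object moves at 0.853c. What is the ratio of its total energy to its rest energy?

E = γmc², E₀ = mc²
E/E₀ = γ = 1/√(1 - 0.853²) = 1.916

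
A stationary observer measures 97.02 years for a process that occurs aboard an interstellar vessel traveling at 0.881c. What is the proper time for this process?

Dilated time Δt = 97.02 years
γ = 1/√(1 - 0.881²) = 2.1136
Δt₀ = Δt/γ = 97.02/2.1136 = 45.90 years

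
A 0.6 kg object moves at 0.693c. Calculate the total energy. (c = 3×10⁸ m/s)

γ = 1/√(1 - 0.693²) = 1.387
mc² = 0.6 × (3×10⁸)² = 5.400×10¹⁶ J
E = γmc² = 1.387 × 5.400×10¹⁶ = 7.490×10¹⁶ J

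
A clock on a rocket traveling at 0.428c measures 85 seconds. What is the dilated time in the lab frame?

Proper time Δt₀ = 85 seconds
γ = 1/√(1 - 0.428²) = 1.1065
Δt = γΔt₀ = 1.1065 × 85 = 94.05 seconds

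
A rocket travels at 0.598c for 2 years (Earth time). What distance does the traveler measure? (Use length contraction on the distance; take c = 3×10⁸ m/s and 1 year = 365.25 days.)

Earth distance: d = v × t = 0.598c × 2 yr = 1.1323×10¹⁶ m
γ = 1.2477
d' = d/γ = 1.1323×10¹⁶/1.2477 = 9.075×10¹⁵ m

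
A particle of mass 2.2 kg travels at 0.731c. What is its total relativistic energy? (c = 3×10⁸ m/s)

γ = 1/√(1 - 0.731²) = 1.4655
mc² = 2.2 × (3×10⁸)² = 1.980×10¹⁷ J
E = γmc² = 1.4655 × 1.980×10¹⁷ = 2.902×10¹⁷ J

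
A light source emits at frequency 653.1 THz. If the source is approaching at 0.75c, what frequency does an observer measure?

β = v/c = 0.75
(1+β)/(1-β) = 1.75/0.25 = 7.000
Doppler factor = √(7.000) = 2.646
f_obs = 653.1 × 2.646 = 1728 THz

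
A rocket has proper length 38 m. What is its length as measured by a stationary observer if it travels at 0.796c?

Proper length L₀ = 38 m
γ = 1/√(1 - 0.796²) = 1.652
L = L₀/γ = 38/1.652 = 23.00 m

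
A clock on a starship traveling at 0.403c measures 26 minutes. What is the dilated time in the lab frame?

Proper time Δt₀ = 26 minutes
γ = 1/√(1 - 0.403²) = 1.0927
Δt = γΔt₀ = 1.0927 × 26 = 28.41 minutes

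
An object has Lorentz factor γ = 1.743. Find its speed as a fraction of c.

From γ = 1/√(1 - v²/c²):
1/γ² = 1/1.743² = 0.3292
v²/c² = 1 - 0.3292 = 0.6708
v/c = √(0.6708) = 0.8190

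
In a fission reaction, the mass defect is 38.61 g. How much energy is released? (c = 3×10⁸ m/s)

Convert mass defect: Δm = 38.61 g = 0.03861 kg
E = Δm·c² = 0.03861 × (3×10⁸)²
= 0.03861 × 9×10¹⁶ = 3.475×10¹⁵ J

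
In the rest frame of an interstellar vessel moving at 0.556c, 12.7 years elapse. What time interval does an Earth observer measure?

Proper time Δt₀ = 12.7 years
γ = 1/√(1 - 0.556²) = 1.203
Δt = γΔt₀ = 1.203 × 12.7 = 15.28 years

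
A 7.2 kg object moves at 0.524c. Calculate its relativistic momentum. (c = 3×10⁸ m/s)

γ = 1/√(1 - 0.524²) = 1.174
v = 0.524 × 3×10⁸ = 1.572×10⁸ m/s
p = γmv = 1.174 × 7.2 × 1.572×10⁸ = 1.329×10⁹ kg·m/s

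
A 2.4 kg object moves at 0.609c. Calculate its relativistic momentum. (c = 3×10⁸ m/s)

γ = 1/√(1 - 0.609²) = 1.2608
v = 0.609 × 3×10⁸ = 1.827×10⁸ m/s
p = γmv = 1.2608 × 2.4 × 1.827×10⁸ = 5.528×10⁸ kg·m/s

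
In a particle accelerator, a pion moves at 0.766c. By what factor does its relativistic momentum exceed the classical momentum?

p_rel = γmv, p_class = mv
Ratio = γ = 1/√(1 - 0.766²)
= 1/√(0.413244) = 1.556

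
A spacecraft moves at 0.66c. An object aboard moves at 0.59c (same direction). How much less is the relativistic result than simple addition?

Classical: u' + v = 0.59 + 0.66 = 1.25c
Relativistic: u = (0.59 + 0.66)/(1 + 0.3894) = 1.25/1.3894 = 0.8997c
Difference: 1.25 - 0.8997 = 0.3503c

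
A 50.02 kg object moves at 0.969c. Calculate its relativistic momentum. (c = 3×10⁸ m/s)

γ = 1/√(1 - 0.969²) = 4.048
v = 0.969 × 3×10⁸ = 2.907×10⁸ m/s
p = γmv = 4.048 × 50.02 × 2.907×10⁸ = 5.886×10¹⁰ kg·m/s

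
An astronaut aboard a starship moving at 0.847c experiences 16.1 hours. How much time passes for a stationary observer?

Proper time Δt₀ = 16.1 hours
γ = 1/√(1 - 0.847²) = 1.8811
Δt = γΔt₀ = 1.8811 × 16.1 = 30.29 hours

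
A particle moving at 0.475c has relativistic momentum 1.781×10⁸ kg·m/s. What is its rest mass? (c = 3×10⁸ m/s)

γ = 1/√(1 - 0.475²) = 1.136
v = 0.475 × 3×10⁸ = 1.425×10⁸ m/s
m = p/(γv) = 1.781×10⁸/(1.136 × 1.425×10⁸) = 1.100 kg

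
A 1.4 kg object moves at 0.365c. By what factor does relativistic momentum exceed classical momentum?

p_rel = γmv, p_class = mv
Ratio = γ = 1/√(1 - 0.365²) = 1.074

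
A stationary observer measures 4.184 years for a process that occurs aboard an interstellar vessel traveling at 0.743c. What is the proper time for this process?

Dilated time Δt = 4.184 years
γ = 1/√(1 - 0.743²) = 1.4941
Δt₀ = Δt/γ = 4.184/1.4941 = 2.800 years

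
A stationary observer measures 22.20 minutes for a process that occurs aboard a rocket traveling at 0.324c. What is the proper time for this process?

Dilated time Δt = 22.20 minutes
γ = 1/√(1 - 0.324²) = 1.057
Δt₀ = Δt/γ = 22.20/1.057 = 21.00 minutes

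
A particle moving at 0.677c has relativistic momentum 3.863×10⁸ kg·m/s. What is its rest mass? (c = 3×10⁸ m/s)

γ = 1/√(1 - 0.677²) = 1.359
v = 0.677 × 3×10⁸ = 2.031×10⁸ m/s
m = p/(γv) = 3.863×10⁸/(1.359 × 2.031×10⁸) = 1.400 kg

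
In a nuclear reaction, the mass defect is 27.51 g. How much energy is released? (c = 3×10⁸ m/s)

Convert mass defect: Δm = 27.51 g = 0.02751 kg
E = Δm·c² = 0.02751 × (3×10⁸)²
= 0.02751 × 9×10¹⁶ = 2.476×10¹⁵ J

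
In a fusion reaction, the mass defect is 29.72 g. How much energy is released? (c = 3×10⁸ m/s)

Convert mass defect: Δm = 29.72 g = 0.02972 kg
E = Δm·c² = 0.02972 × (3×10⁸)²
= 0.02972 × 9×10¹⁶ = 2.675×10¹⁵ J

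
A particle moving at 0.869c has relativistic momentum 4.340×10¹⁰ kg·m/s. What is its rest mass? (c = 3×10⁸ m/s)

γ = 1/√(1 - 0.869²) = 2.021
v = 0.869 × 3×10⁸ = 2.607×10⁸ m/s
m = p/(γv) = 4.340×10¹⁰/(2.021 × 2.607×10⁸) = 82.37 kg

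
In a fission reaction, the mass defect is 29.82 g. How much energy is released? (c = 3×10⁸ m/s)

Convert mass defect: Δm = 29.82 g = 0.02982 kg
E = Δm·c² = 0.02982 × (3×10⁸)²
= 0.02982 × 9×10¹⁶ = 2.684×10¹⁵ J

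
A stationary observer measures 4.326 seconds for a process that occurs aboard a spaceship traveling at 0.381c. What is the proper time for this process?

Dilated time Δt = 4.326 seconds
γ = 1/√(1 - 0.381²) = 1.0816
Δt₀ = Δt/γ = 4.326/1.0816 = 4.000 seconds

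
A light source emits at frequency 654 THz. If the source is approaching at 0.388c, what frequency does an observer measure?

β = v/c = 0.388
(1+β)/(1-β) = 1.388/0.612 = 2.268
Doppler factor = √(2.268) = 1.506
f_obs = 654 × 1.506 = 984.9 THz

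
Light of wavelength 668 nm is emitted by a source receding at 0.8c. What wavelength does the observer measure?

β = 0.8
Wavelength Doppler factor = √(1.8/0.2) = √(9.000) = 3.000
λ_obs = 668 × 3.000 = 2004 nm (redshift)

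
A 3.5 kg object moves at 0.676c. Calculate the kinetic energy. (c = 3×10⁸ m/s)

γ = 1/√(1 - 0.676²) = 1.357
γ - 1 = 0.3570
KE = (γ-1)mc² = 0.3570 × 3.5 × (3×10⁸)² = 1.125×10¹⁷ J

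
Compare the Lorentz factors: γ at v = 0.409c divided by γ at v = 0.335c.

γ₁ = 1/√(1 - 0.409²) = 1.096
γ₂ = 1/√(1 - 0.335²) = 1.061
γ₁/γ₂ = 1.096/1.061 = 1.033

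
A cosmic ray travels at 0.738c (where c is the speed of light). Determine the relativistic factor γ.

v/c = 0.738, so (v/c)² = 0.544644
1 - (v/c)² = 0.455356
γ = 1/√(0.455356) = 1.482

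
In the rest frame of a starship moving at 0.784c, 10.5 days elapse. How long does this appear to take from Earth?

Proper time Δt₀ = 10.5 days
γ = 1/√(1 - 0.784²) = 1.6109
Δt = γΔt₀ = 1.6109 × 10.5 = 16.91 days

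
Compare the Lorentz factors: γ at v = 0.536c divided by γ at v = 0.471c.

γ₁ = 1/√(1 - 0.536²) = 1.185
γ₂ = 1/√(1 - 0.471²) = 1.134
γ₁/γ₂ = 1.185/1.134 = 1.045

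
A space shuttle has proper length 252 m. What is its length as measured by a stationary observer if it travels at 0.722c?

Proper length L₀ = 252 m
γ = 1/√(1 - 0.722²) = 1.445
L = L₀/γ = 252/1.445 = 174.4 m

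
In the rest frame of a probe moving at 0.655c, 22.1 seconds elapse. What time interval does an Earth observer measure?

Proper time Δt₀ = 22.1 seconds
γ = 1/√(1 - 0.655²) = 1.3234
Δt = γΔt₀ = 1.3234 × 22.1 = 29.25 seconds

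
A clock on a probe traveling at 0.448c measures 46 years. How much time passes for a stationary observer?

Proper time Δt₀ = 46 years
γ = 1/√(1 - 0.448²) = 1.1185
Δt = γΔt₀ = 1.1185 × 46 = 51.45 years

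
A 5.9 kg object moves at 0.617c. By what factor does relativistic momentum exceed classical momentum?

p_rel = γmv, p_class = mv
Ratio = γ = 1/√(1 - 0.617²) = 1.271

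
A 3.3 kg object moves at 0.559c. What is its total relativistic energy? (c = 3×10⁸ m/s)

γ = 1/√(1 - 0.559²) = 1.206
mc² = 3.3 × (3×10⁸)² = 2.970×10¹⁷ J
E = γmc² = 1.206 × 2.970×10¹⁷ = 3.582×10¹⁷ J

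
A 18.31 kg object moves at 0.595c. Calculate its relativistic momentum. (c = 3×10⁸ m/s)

γ = 1/√(1 - 0.595²) = 1.244
v = 0.595 × 3×10⁸ = 1.785×10⁸ m/s
p = γmv = 1.244 × 18.31 × 1.785×10⁸ = 4.066×10⁹ kg·m/s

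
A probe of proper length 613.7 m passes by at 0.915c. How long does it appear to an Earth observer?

Proper length L₀ = 613.7 m
γ = 1/√(1 - 0.915²) = 2.479
L = L₀/γ = 613.7/2.479 = 247.6 m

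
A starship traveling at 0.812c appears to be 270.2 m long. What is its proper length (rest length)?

Contracted length L = 270.2 m
γ = 1/√(1 - 0.812²) = 1.713
L₀ = γL = 1.713 × 270.2 = 462.9 m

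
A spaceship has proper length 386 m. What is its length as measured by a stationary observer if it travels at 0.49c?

Proper length L₀ = 386 m
γ = 1/√(1 - 0.49²) = 1.147
L = L₀/γ = 386/1.147 = 336.5 m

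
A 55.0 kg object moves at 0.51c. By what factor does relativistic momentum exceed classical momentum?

p_rel = γmv, p_class = mv
Ratio = γ = 1/√(1 - 0.51²) = 1.163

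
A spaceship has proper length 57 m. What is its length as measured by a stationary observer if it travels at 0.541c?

Proper length L₀ = 57 m
γ = 1/√(1 - 0.541²) = 1.189
L = L₀/γ = 57/1.189 = 47.94 m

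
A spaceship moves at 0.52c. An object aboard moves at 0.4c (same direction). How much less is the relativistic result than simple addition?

Classical: u' + v = 0.4 + 0.52 = 0.92c
Relativistic: u = (0.4 + 0.52)/(1 + 0.208) = 0.92/1.208 = 0.7616c
Difference: 0.92 - 0.7616 = 0.1584c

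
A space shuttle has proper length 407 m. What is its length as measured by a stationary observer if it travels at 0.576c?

Proper length L₀ = 407 m
γ = 1/√(1 - 0.576²) = 1.2233
L = L₀/γ = 407/1.2233 = 332.7 m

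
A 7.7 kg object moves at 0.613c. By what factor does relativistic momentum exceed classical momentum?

p_rel = γmv, p_class = mv
Ratio = γ = 1/√(1 - 0.613²) = 1.266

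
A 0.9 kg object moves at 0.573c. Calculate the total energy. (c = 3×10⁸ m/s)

γ = 1/√(1 - 0.573²) = 1.22017
mc² = 0.9 × (3×10⁸)² = 8.100×10¹⁶ J
E = γmc² = 1.22017 × 8.100×10¹⁶ = 9.883×10¹⁶ J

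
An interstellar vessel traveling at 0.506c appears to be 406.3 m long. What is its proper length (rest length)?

Contracted length L = 406.3 m
γ = 1/√(1 - 0.506²) = 1.1594
L₀ = γL = 1.1594 × 406.3 = 471.1 m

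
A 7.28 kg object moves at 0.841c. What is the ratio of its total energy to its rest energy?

E = γmc², E₀ = mc²
E/E₀ = γ = 1/√(1 - 0.841²) = 1.848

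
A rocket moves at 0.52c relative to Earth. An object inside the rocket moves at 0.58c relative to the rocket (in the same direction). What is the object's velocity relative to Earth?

u = (u' + v)/(1 + u'v/c²)
Numerator: 0.58 + 0.52 = 1.1
Denominator: 1 + 0.3016 = 1.3016
u = 1.1/1.3016 = 0.8451c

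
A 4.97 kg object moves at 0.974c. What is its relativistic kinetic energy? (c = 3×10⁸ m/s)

γ = 1/√(1 - 0.974²) = 4.414
γ - 1 = 3.414
KE = (γ-1)mc² = 3.414 × 4.97 × (3×10⁸)² = 1.527×10¹⁸ J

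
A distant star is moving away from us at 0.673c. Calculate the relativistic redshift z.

β = 0.673
(1+β)/(1-β) = 1.673/0.327 = 5.116
√(5.116) = 2.262
z = 2.262 - 1 = 1.262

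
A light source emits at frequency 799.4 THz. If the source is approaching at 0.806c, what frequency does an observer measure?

β = v/c = 0.806
(1+β)/(1-β) = 1.806/0.194 = 9.309
Doppler factor = √(9.309) = 3.051
f_obs = 799.4 × 3.051 = 2439 THz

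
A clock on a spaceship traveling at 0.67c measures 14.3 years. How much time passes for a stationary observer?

Proper time Δt₀ = 14.3 years
γ = 1/√(1 - 0.67²) = 1.347
Δt = γΔt₀ = 1.347 × 14.3 = 19.26 years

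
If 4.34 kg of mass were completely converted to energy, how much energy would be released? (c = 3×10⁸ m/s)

Using E = mc²:
c² = (3×10⁸)² = 9×10¹⁶ m²/s²
E = 4.34 × 9×10¹⁶ = 3.906×10¹⁷ J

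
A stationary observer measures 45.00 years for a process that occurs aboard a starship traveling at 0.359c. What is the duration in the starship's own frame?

Dilated time Δt = 45.00 years
γ = 1/√(1 - 0.359²) = 1.0714
Δt₀ = Δt/γ = 45.00/1.0714 = 42.00 years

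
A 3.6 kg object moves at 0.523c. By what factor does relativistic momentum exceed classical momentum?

p_rel = γmv, p_class = mv
Ratio = γ = 1/√(1 - 0.523²) = 1.173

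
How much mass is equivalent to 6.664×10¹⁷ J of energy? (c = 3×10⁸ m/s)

From E = mc², we get m = E/c²
c² = (3×10⁸)² = 9×10¹⁶ m²/s²
m = 6.664×10¹⁷ / 9×10¹⁶ = 7.404 kg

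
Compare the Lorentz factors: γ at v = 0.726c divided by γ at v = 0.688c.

γ₁ = 1/√(1 - 0.726²) = 1.454
γ₂ = 1/√(1 - 0.688²) = 1.378
γ₁/γ₂ = 1.454/1.378 = 1.055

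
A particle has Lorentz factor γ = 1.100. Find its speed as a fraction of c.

From γ = 1/√(1 - v²/c²):
1/γ² = 1/1.100² = 0.82645
v²/c² = 1 - 0.82645 = 0.17355
v/c = √(0.17355) = 0.4166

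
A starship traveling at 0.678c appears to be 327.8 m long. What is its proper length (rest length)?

Contracted length L = 327.8 m
γ = 1/√(1 - 0.678²) = 1.3604
L₀ = γL = 1.3604 × 327.8 = 445.9 m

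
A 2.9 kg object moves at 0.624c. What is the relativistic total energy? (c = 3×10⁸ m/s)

γ = 1/√(1 - 0.624²) = 1.2797
mc² = 2.9 × (3×10⁸)² = 2.610×10¹⁷ J
E = γmc² = 1.2797 × 2.610×10¹⁷ = 3.340×10¹⁷ J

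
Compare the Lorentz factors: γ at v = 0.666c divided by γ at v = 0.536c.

γ₁ = 1/√(1 - 0.666²) = 1.341
γ₂ = 1/√(1 - 0.536²) = 1.185
γ₁/γ₂ = 1.341/1.185 = 1.132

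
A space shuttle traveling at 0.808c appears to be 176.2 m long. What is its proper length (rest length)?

Contracted length L = 176.2 m
γ = 1/√(1 - 0.808²) = 1.6973
L₀ = γL = 1.6973 × 176.2 = 299.1 m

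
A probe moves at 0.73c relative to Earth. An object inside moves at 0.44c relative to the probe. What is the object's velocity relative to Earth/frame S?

u = (u' + v)/(1 + u'v/c²)
Numerator: 0.44 + 0.73 = 1.17
Denominator: 1 + 0.3212 = 1.3212
u = 1.17/1.3212 = 0.8856c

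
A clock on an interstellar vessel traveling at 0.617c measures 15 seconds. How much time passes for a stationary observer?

Proper time Δt₀ = 15 seconds
γ = 1/√(1 - 0.617²) = 1.2707
Δt = γΔt₀ = 1.2707 × 15 = 19.06 seconds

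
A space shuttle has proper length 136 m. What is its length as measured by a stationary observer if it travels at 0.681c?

Proper length L₀ = 136 m
γ = 1/√(1 - 0.681²) = 1.3656
L = L₀/γ = 136/1.3656 = 99.59 m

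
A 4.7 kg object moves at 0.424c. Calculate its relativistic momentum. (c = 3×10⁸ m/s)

γ = 1/√(1 - 0.424²) = 1.1042
v = 0.424 × 3×10⁸ = 1.272×10⁸ m/s
p = γmv = 1.1042 × 4.7 × 1.272×10⁸ = 6.601×10⁸ kg·m/s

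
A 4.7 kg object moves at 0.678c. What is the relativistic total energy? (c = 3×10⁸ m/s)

γ = 1/√(1 - 0.678²) = 1.36043
mc² = 4.7 × (3×10⁸)² = 4.230×10¹⁷ J
E = γmc² = 1.36043 × 4.230×10¹⁷ = 5.755×10¹⁷ J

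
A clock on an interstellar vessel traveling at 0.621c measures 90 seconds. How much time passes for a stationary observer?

Proper time Δt₀ = 90 seconds
γ = 1/√(1 - 0.621²) = 1.276
Δt = γΔt₀ = 1.276 × 90 = 114.8 seconds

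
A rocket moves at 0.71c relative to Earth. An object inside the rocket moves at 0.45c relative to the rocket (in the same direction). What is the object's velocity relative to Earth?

u = (u' + v)/(1 + u'v/c²)
Numerator: 0.45 + 0.71 = 1.16
Denominator: 1 + 0.3195 = 1.3195
u = 1.16/1.3195 = 0.8791c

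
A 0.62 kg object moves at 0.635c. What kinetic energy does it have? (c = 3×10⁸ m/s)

γ = 1/√(1 - 0.635²) = 1.2945
γ - 1 = 0.2945
KE = (γ-1)mc² = 0.2945 × 0.62 × (3×10⁸)² = 1.643×10¹⁶ J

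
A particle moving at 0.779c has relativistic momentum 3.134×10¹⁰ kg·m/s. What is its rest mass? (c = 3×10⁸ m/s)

γ = 1/√(1 - 0.779²) = 1.5948
v = 0.779 × 3×10⁸ = 2.337×10⁸ m/s
m = p/(γv) = 3.134×10¹⁰/(1.5948 × 2.337×10⁸) = 84.09 kg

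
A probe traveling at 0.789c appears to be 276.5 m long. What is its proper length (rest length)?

Contracted length L = 276.5 m
γ = 1/√(1 - 0.789²) = 1.6276
L₀ = γL = 1.6276 × 276.5 = 450.0 m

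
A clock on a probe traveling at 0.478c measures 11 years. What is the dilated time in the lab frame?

Proper time Δt₀ = 11 years
γ = 1/√(1 - 0.478²) = 1.138
Δt = γΔt₀ = 1.138 × 11 = 12.52 years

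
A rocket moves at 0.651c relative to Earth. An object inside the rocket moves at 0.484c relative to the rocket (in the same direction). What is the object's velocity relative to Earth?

u = (u' + v)/(1 + u'v/c²)
Numerator: 0.484 + 0.651 = 1.135
Denominator: 1 + 0.315084 = 1.315084
u = 1.135/1.315084 = 0.8631c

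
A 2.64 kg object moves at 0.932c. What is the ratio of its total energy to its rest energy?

E = γmc², E₀ = mc²
E/E₀ = γ = 1/√(1 - 0.932²) = 2.759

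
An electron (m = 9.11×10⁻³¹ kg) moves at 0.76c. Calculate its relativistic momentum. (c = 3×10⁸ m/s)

γ = 1/√(1 - 0.76²) = 1.5386
v = 0.76 × 3×10⁸ = 2.280×10⁸ m/s
p = γmv = 1.5386 × 9.11×10⁻³¹ × 2.280×10⁸ = 3.196×10⁻²² kg·m/s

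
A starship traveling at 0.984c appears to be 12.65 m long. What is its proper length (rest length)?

Contracted length L = 12.65 m
γ = 1/√(1 - 0.984²) = 5.613
L₀ = γL = 5.613 × 12.65 = 71.00 m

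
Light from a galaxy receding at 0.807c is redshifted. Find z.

β = 0.807
(1+β)/(1-β) = 1.807/0.193 = 9.363
√(9.363) = 3.060
z = 3.060 - 1 = 2.060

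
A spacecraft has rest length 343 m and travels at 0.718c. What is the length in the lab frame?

Proper length L₀ = 343 m
γ = 1/√(1 - 0.718²) = 1.437
L = L₀/γ = 343/1.437 = 238.7 m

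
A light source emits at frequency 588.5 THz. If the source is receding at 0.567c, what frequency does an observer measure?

β = v/c = 0.567
(1-β)/(1+β) = 0.433/1.567 = 0.27632
Doppler factor = √(0.27632) = 0.5257
f_obs = 588.5 × 0.5257 = 309.4 THz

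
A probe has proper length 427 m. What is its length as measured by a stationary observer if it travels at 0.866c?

Proper length L₀ = 427 m
γ = 1/√(1 - 0.866²) = 2.000
L = L₀/γ = 427/2.000 = 213.5 m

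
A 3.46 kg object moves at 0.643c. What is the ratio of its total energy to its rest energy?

E = γmc², E₀ = mc²
E/E₀ = γ = 1/√(1 - 0.643²) = 1.306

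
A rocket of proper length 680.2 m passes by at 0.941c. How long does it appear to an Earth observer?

Proper length L₀ = 680.2 m
γ = 1/√(1 - 0.941²) = 2.955
L = L₀/γ = 680.2/2.955 = 230.2 m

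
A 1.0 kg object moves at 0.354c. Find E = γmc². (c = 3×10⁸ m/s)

γ = 1/√(1 - 0.354²) = 1.0692
mc² = 1.0 × (3×10⁸)² = 9.000×10¹⁶ J
E = γmc² = 1.0692 × 9.000×10¹⁶ = 9.623×10¹⁶ J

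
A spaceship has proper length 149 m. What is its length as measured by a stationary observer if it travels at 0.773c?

Proper length L₀ = 149 m
γ = 1/√(1 - 0.773²) = 1.5763
L = L₀/γ = 149/1.5763 = 94.53 m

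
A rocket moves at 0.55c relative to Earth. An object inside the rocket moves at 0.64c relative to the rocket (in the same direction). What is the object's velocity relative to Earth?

u = (u' + v)/(1 + u'v/c²)
Numerator: 0.64 + 0.55 = 1.19
Denominator: 1 + 0.352 = 1.352
u = 1.19/1.352 = 0.8802c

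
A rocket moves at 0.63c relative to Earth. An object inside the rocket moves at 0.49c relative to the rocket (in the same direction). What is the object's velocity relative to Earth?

u = (u' + v)/(1 + u'v/c²)
Numerator: 0.49 + 0.63 = 1.12
Denominator: 1 + 0.3087 = 1.3087
u = 1.12/1.3087 = 0.8558c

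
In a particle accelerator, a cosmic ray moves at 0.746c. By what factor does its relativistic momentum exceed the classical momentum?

p_rel = γmv, p_class = mv
Ratio = γ = 1/√(1 - 0.746²)
= 1/√(0.443484) = 1.502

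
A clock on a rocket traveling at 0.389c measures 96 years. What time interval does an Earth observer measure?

Proper time Δt₀ = 96 years
γ = 1/√(1 - 0.389²) = 1.085
Δt = γΔt₀ = 1.085 × 96 = 104.2 years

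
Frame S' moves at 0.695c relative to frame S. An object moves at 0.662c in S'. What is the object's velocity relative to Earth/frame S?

u = (u' + v)/(1 + u'v/c²)
Numerator: 0.662 + 0.695 = 1.357
Denominator: 1 + 0.46009 = 1.46009
u = 1.357/1.46009 = 0.9294c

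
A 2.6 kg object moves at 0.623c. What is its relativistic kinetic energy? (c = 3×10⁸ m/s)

γ = 1/√(1 - 0.623²) = 1.2784
γ - 1 = 0.2784
KE = (γ-1)mc² = 0.2784 × 2.6 × (3×10⁸)² = 6.515×10¹⁶ J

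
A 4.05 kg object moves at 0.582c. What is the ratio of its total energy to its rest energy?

E = γmc², E₀ = mc²
E/E₀ = γ = 1/√(1 - 0.582²) = 1.230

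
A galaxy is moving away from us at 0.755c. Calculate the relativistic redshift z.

β = 0.755
(1+β)/(1-β) = 1.755/0.245 = 7.163
√(7.163) = 2.676
z = 2.676 - 1 = 1.676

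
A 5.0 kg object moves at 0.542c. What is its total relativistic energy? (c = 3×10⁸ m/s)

γ = 1/√(1 - 0.542²) = 1.190
mc² = 5.0 × (3×10⁸)² = 4.500×10¹⁷ J
E = γmc² = 1.190 × 4.500×10¹⁷ = 5.355×10¹⁷ J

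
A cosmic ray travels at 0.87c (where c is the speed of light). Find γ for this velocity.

v/c = 0.87, so (v/c)² = 0.7569
1 - (v/c)² = 0.2431
γ = 1/√(0.2431) = 2.028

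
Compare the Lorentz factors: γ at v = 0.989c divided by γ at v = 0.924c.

γ₁ = 1/√(1 - 0.989²) = 6.761
γ₂ = 1/√(1 - 0.924²) = 2.615
γ₁/γ₂ = 6.761/2.615 = 2.585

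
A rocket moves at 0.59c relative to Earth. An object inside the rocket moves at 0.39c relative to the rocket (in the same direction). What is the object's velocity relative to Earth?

u = (u' + v)/(1 + u'v/c²)
Numerator: 0.39 + 0.59 = 0.98
Denominator: 1 + 0.2301 = 1.2301
u = 0.98/1.2301 = 0.7967c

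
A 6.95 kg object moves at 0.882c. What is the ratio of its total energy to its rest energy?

E = γmc², E₀ = mc²
E/E₀ = γ = 1/√(1 - 0.882²) = 2.122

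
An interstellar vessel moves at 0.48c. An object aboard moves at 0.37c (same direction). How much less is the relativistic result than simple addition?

Classical: u' + v = 0.37 + 0.48 = 0.85c
Relativistic: u = (0.37 + 0.48)/(1 + 0.1776) = 0.85/1.1776 = 0.7218c
Difference: 0.85 - 0.7218 = 0.1282c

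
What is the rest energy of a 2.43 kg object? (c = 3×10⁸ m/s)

c² = (3×10⁸)² = 9.000×10¹⁶ m²/s²
E₀ = mc² = 2.43 × 9.000×10¹⁶ = 2.187×10¹⁷ J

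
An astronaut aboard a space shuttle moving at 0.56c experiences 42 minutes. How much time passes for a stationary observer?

Proper time Δt₀ = 42 minutes
γ = 1/√(1 - 0.56²) = 1.207
Δt = γΔt₀ = 1.207 × 42 = 50.69 minutes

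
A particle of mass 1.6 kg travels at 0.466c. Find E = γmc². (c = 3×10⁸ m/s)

γ = 1/√(1 - 0.466²) = 1.13022
mc² = 1.6 × (3×10⁸)² = 1.440×10¹⁷ J
E = γmc² = 1.13022 × 1.440×10¹⁷ = 1.628×10¹⁷ J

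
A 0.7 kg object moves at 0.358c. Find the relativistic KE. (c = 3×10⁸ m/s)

γ = 1/√(1 - 0.358²) = 1.07098
γ - 1 = 0.07098
KE = (γ-1)mc² = 0.07098 × 0.7 × (3×10⁸)² = 4.472×10¹⁵ J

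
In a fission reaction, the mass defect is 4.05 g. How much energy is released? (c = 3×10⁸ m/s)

Convert mass defect: Δm = 4.05 g = 0.00405 kg
E = Δm·c² = 0.00405 × (3×10⁸)²
= 0.00405 × 9×10¹⁶ = 3.645×10¹⁴ J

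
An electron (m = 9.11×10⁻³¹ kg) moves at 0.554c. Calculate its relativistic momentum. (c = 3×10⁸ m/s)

γ = 1/√(1 - 0.554²) = 1.2012
v = 0.554 × 3×10⁸ = 1.662×10⁸ m/s
p = γmv = 1.2012 × 9.11×10⁻³¹ × 1.662×10⁸ = 1.819×10⁻²² kg·m/s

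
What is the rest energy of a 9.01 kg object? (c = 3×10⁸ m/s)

c² = (3×10⁸)² = 9.000×10¹⁶ m²/s²
E₀ = mc² = 9.01 × 9.000×10¹⁶ = 8.109×10¹⁷ J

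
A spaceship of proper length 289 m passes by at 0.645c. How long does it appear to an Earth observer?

Proper length L₀ = 289 m
γ = 1/√(1 - 0.645²) = 1.309
L = L₀/γ = 289/1.309 = 220.8 m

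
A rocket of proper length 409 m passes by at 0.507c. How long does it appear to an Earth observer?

Proper length L₀ = 409 m
γ = 1/√(1 - 0.507²) = 1.1602
L = L₀/γ = 409/1.1602 = 352.5 m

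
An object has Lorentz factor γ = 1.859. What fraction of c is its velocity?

From γ = 1/√(1 - v²/c²):
1/γ² = 1/1.859² = 0.2894
v²/c² = 1 - 0.2894 = 0.7106
v/c = √(0.7106) = 0.8430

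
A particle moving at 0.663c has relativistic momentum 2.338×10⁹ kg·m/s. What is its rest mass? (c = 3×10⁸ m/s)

γ = 1/√(1 - 0.663²) = 1.3358
v = 0.663 × 3×10⁸ = 1.989×10⁸ m/s
m = p/(γv) = 2.338×10⁹/(1.3358 × 1.989×10⁸) = 8.800 kg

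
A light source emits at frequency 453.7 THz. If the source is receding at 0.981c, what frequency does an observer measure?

β = v/c = 0.981
(1-β)/(1+β) = 0.019/1.981 = 0.009591
Doppler factor = √(0.009591) = 0.09793
f_obs = 453.7 × 0.09793 = 44.43 THz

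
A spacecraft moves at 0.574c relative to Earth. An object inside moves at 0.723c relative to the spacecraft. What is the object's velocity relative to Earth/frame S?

u = (u' + v)/(1 + u'v/c²)
Numerator: 0.723 + 0.574 = 1.297
Denominator: 1 + 0.415002 = 1.415002
u = 1.297/1.415002 = 0.9166c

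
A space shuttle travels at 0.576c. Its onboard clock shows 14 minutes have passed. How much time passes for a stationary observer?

Proper time Δt₀ = 14 minutes
γ = 1/√(1 - 0.576²) = 1.2233
Δt = γΔt₀ = 1.2233 × 14 = 17.13 minutes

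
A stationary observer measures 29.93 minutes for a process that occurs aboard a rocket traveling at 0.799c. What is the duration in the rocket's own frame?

Dilated time Δt = 29.93 minutes
γ = 1/√(1 - 0.799²) = 1.663
Δt₀ = Δt/γ = 29.93/1.663 = 18.00 minutes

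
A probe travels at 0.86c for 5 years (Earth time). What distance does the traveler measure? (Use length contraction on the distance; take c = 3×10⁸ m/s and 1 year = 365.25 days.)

Earth distance: d = v × t = 0.86c × 5 yr = 4.071×10¹⁶ m
γ = 1.960
d' = d/γ = 4.071×10¹⁶/1.960 = 2.077×10¹⁶ m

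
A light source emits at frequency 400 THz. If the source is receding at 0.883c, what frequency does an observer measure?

β = v/c = 0.883
(1-β)/(1+β) = 0.117/1.883 = 0.062135
Doppler factor = √(0.062135) = 0.24927
f_obs = 400 × 0.24927 = 99.71 THz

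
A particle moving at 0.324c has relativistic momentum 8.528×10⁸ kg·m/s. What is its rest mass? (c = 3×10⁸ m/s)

γ = 1/√(1 - 0.324²) = 1.05702
v = 0.324 × 3×10⁸ = 9.720×10⁷ m/s
m = p/(γv) = 8.528×10⁸/(1.05702 × 9.720×10⁷) = 8.300 kg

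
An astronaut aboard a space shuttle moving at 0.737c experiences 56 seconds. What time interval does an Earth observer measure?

Proper time Δt₀ = 56 seconds
γ = 1/√(1 - 0.737²) = 1.4795
Δt = γΔt₀ = 1.4795 × 56 = 82.85 seconds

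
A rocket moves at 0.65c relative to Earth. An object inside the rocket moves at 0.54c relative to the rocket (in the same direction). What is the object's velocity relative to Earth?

u = (u' + v)/(1 + u'v/c²)
Numerator: 0.54 + 0.65 = 1.19
Denominator: 1 + 0.351 = 1.351
u = 1.19/1.351 = 0.8808c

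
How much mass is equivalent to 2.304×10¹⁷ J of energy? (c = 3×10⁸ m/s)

From E = mc², we get m = E/c²
c² = (3×10⁸)² = 9×10¹⁶ m²/s²
m = 2.304×10¹⁷ / 9×10¹⁶ = 2.560 kg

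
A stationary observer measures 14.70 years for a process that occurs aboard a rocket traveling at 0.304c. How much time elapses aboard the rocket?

Dilated time Δt = 14.70 years
γ = 1/√(1 - 0.304²) = 1.050
Δt₀ = Δt/γ = 14.70/1.050 = 14.00 years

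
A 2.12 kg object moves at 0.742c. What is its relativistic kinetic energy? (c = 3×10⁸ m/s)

γ = 1/√(1 - 0.742²) = 1.49165
γ - 1 = 0.49165
KE = (γ-1)mc² = 0.49165 × 2.12 × (3×10⁸)² = 9.381×10¹⁶ J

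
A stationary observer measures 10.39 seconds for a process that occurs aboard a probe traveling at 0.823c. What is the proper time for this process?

Dilated time Δt = 10.39 seconds
γ = 1/√(1 - 0.823²) = 1.7604
Δt₀ = Δt/γ = 10.39/1.7604 = 5.902 seconds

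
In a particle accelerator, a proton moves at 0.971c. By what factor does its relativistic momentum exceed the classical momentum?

p_rel = γmv, p_class = mv
Ratio = γ = 1/√(1 - 0.971²)
= 1/√(0.057159) = 4.183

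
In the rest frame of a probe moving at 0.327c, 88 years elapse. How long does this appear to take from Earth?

Proper time Δt₀ = 88 years
γ = 1/√(1 - 0.327²) = 1.0582
Δt = γΔt₀ = 1.0582 × 88 = 93.12 years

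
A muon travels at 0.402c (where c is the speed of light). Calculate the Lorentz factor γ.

v/c = 0.402, so (v/c)² = 0.161604
1 - (v/c)² = 0.838396
γ = 1/√(0.838396) = 1.092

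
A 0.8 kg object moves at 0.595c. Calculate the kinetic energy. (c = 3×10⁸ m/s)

γ = 1/√(1 - 0.595²) = 1.2442
γ - 1 = 0.2442
KE = (γ-1)mc² = 0.2442 × 0.8 × (3×10⁸)² = 1.758×10¹⁶ J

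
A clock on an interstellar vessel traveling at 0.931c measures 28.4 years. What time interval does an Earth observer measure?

Proper time Δt₀ = 28.4 years
γ = 1/√(1 - 0.931²) = 2.7396
Δt = γΔt₀ = 2.7396 × 28.4 = 77.80 years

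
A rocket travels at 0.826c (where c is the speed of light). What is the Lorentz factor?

v/c = 0.826, so (v/c)² = 0.682276
1 - (v/c)² = 0.317724
γ = 1/√(0.317724) = 1.774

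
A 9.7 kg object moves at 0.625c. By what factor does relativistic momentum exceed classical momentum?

p_rel = γmv, p_class = mv
Ratio = γ = 1/√(1 - 0.625²) = 1.281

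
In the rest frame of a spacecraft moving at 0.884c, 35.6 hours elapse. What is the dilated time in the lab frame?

Proper time Δt₀ = 35.6 hours
γ = 1/√(1 - 0.884²) = 2.139
Δt = γΔt₀ = 2.139 × 35.6 = 76.15 hours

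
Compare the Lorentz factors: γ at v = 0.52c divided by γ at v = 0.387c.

γ₁ = 1/√(1 - 0.52²) = 1.17073
γ₂ = 1/√(1 - 0.387²) = 1.08450
γ₁/γ₂ = 1.17073/1.08450 = 1.080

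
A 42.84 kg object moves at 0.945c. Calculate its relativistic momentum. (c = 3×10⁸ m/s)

γ = 1/√(1 - 0.945²) = 3.057
v = 0.945 × 3×10⁸ = 2.835×10⁸ m/s
p = γmv = 3.057 × 42.84 × 2.835×10⁸ = 3.713×10¹⁰ kg·m/s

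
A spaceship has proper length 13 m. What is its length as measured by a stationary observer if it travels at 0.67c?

Proper length L₀ = 13 m
γ = 1/√(1 - 0.67²) = 1.347
L = L₀/γ = 13/1.347 = 9.651 m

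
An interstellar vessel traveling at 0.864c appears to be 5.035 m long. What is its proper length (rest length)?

Contracted length L = 5.035 m
γ = 1/√(1 - 0.864²) = 1.986
L₀ = γL = 1.986 × 5.035 = 10.00 m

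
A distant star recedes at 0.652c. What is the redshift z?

β = 0.652
(1+β)/(1-β) = 1.652/0.348 = 4.747
√(4.747) = 2.179
z = 2.179 - 1 = 1.179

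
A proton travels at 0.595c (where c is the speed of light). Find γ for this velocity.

v/c = 0.595, so (v/c)² = 0.354025
1 - (v/c)² = 0.645975
γ = 1/√(0.645975) = 1.244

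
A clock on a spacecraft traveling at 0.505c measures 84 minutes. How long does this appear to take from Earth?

Proper time Δt₀ = 84 minutes
γ = 1/√(1 - 0.505²) = 1.1586
Δt = γΔt₀ = 1.1586 × 84 = 97.32 minutes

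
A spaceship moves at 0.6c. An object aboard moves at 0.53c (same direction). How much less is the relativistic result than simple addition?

Classical: u' + v = 0.53 + 0.6 = 1.13c
Relativistic: u = (0.53 + 0.6)/(1 + 0.318) = 1.13/1.318 = 0.8574c
Difference: 1.13 - 0.8574 = 0.2726c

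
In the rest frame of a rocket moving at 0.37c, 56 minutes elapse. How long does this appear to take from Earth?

Proper time Δt₀ = 56 minutes
γ = 1/√(1 - 0.37²) = 1.0764
Δt = γΔt₀ = 1.0764 × 56 = 60.28 minutes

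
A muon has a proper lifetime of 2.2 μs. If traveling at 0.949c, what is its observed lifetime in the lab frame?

Proper lifetime τ₀ = 2.2 μs
γ = 1/√(1 - 0.949²) = 3.172
τ = γτ₀ = 3.172 × 2.2 μs = 6.978 μs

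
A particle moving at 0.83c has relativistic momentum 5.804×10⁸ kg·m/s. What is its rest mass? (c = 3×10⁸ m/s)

γ = 1/√(1 - 0.83²) = 1.793
v = 0.83 × 3×10⁸ = 2.490×10⁸ m/s
m = p/(γv) = 5.804×10⁸/(1.793 × 2.490×10⁸) = 1.300 kg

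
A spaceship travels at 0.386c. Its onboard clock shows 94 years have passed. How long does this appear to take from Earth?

Proper time Δt₀ = 94 years
γ = 1/√(1 - 0.386²) = 1.084
Δt = γΔt₀ = 1.084 × 94 = 101.9 years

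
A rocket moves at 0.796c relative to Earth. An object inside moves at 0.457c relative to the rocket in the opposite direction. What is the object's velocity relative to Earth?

Object's velocity in rocket frame is u' = -0.457c
u = (u' + v)/(1 + u'v/c²) = (v - 0.457)/(1 - 0.457·v/c²)
Numerator: 0.796 - 0.457 = 0.339
Denominator: 1 - 0.363772 = 0.636228
u = 0.339/0.636228 = 0.5328c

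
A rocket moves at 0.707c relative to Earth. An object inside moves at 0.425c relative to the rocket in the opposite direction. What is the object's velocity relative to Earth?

Object's velocity in rocket frame is u' = -0.425c
u = (u' + v)/(1 + u'v/c²) = (v - 0.425)/(1 - 0.425·v/c²)
Numerator: 0.707 - 0.425 = 0.282
Denominator: 1 - 0.300475 = 0.699525
u = 0.282/0.699525 = 0.4031c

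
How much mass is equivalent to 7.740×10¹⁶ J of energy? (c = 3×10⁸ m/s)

From E = mc², we get m = E/c²
c² = (3×10⁸)² = 9×10¹⁶ m²/s²
m = 7.740×10¹⁶ / 9×10¹⁶ = 0.8600 kg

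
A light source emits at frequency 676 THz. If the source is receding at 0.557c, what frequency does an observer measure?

β = v/c = 0.557
(1-β)/(1+β) = 0.443/1.557 = 0.2845
Doppler factor = √(0.2845) = 0.5334
f_obs = 676 × 0.5334 = 360.6 THz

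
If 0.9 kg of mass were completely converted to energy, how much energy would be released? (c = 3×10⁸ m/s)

Using E = mc²:
c² = (3×10⁸)² = 9×10¹⁶ m²/s²
E = 0.9 × 9×10¹⁶ = 8.100×10¹⁶ J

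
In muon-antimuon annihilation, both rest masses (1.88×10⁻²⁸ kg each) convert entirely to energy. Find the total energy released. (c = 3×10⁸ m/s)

Both particles have the same rest mass, so total mass = 2m
E = 2m·c² = 2 × 1.88×10⁻²⁸ × (3×10⁸)²
= 2 × 1.88×10⁻²⁸ × 9×10¹⁶
= 3.384×10⁻¹¹ J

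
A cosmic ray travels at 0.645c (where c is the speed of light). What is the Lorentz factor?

v/c = 0.645, so (v/c)² = 0.416025
1 - (v/c)² = 0.583975
γ = 1/√(0.583975) = 1.309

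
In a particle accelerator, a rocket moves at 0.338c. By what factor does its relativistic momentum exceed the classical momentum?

p_rel = γmv, p_class = mv
Ratio = γ = 1/√(1 - 0.338²)
= 1/√(0.885756) = 1.063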